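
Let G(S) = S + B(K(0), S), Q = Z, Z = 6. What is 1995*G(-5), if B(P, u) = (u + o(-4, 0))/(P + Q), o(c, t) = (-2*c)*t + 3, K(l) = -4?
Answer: -11970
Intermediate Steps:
Q = 6
o(c, t) = 3 - 2*c*t (o(c, t) = -2*c*t + 3 = 3 - 2*c*t)
B(P, u) = (3 + u)/(6 + P) (B(P, u) = (u + (3 - 2*(-4)*0))/(P + 6) = (u + (3 + 0))/(6 + P) = (u + 3)/(6 + P) = (3 + u)/(6 + P))
G(S) = 3/2 + 3*S/2 (G(S) = S + (3 + S)/(6 - 4) = S + (3 + S)/2 = S + (3/2 + S/2) = 3/2 + 3*S/2)
1995*G(-5) = 1995*(3/2 + (3/2)*(-5)) = 1995*(3/2 - 15/2) = 1995*(-6) = -11970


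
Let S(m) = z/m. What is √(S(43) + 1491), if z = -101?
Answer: 2*√688129/43 ≈ 38.583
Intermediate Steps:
S(m) = -101/m
√(S(43) + 1491) = √(-101/43 + 1491) = √(64012/43) = 2*√688129/43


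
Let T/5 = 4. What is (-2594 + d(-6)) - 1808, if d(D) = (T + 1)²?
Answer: -3961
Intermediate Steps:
T = 20 (T = 5*4 = 20)
d(D) = 441 (d(D) = (20 + 1)² = 21² = 441)
(-2594 + d(-6)) - 1808 = (-2594 + 441) - 1808 = -2153 - 1808 = -3961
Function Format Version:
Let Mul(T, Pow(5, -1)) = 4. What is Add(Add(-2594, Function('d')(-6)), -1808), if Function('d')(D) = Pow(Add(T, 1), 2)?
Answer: -3961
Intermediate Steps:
T = 20 (T = Mul(5, 4) = 20)
Function('d')(D) = 441 (Function('d')(D) = Pow(Add(20, 1), 2) = Pow(21, 2) = 441)
Add(Add(-2594, Function('d')(-6)), -1808) = Add(Add(-2594, 441), -1808) = Add(-2153, -1808) = -3961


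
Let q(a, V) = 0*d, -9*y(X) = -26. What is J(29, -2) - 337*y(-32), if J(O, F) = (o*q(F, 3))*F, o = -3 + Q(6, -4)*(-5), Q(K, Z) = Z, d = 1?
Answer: -8762/9 ≈ -973.56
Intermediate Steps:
y(X) = 26/9 (y(X) = -⅑*(-26) = 26/9)
q(a, V) = 0 (q(a, V) = 0*1 = 0)
o = 17 (o = -3 - 4*(-5) = -3 + 20 = 17)
J(O, F) = 0 (J(O, F) = (17*0)*F = 0*F = 0)
J(29, -2) - 337*y(-32) = 0 - 337*26/9 = 0 - 8762/9 = -8762/9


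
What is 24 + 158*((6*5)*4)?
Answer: 18984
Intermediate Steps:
24 + 158*((6*5)*4) = 24 + 158*(30*4) = 24 + 158*120 = 24 + 18960 = 18984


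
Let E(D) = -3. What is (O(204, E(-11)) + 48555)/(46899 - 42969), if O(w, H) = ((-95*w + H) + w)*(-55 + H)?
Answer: 386979/1310 ≈ 295.40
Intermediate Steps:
O(w, H) = (-55 + H)*(H - 94*w) (O(w, H) = ((H - 95*w) + w)*(-55 + H) = (H - 94*w)*(-55 + H) = (-55 + H)*(H - 94*w))
(O(204, E(-11)) + 48555)/(46899 - 42969) = (((-3)**2 - 55*(-3) + 5170*204 - 94*(-3)*204) + 48555)/(46899 - 42969) = ((9 + 165 + 1054680 + 57528) + 48555)/3930 = (1112382 + 48555)*(1/3930) = 1160937*(1/3930) = 386979/1310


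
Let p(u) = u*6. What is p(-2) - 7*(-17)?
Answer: 107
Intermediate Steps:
p(u) = 6*u
p(-2) - 7*(-17) = 6*(-2) - 7*(-17) = -12 + 119 = 107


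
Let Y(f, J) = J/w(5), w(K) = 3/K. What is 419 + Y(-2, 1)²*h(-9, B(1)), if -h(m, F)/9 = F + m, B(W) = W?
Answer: 619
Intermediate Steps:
Y(f, J) = 5*J/3 (Y(f, J) = J/((3/5)) = J/((3*(⅕))) = J/(⅗) = J*(5/3) = 5*J/3)
h(m, F) = -9*F - 9*m (h(m, F) = -9*(F + m) = -9*F - 9*m)
419 + Y(-2, 1)²*h(-9, B(1)) = 419 + ((5/3)*1)²*(-9*1 - 9*(-9)) = 419 + (5/3)²*(-9 + 81) = 419 + (25/9)*72 = 419 + 200 = 619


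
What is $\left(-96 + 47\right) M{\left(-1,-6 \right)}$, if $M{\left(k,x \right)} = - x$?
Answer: $-294$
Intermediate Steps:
$\left(-96 + 47\right) M{\left(-1,-6 \right)} = \left(-96 + 47\right) \left(\left(-1\right) \left(-6\right)\right) = \left(-49\right) 6 = -294$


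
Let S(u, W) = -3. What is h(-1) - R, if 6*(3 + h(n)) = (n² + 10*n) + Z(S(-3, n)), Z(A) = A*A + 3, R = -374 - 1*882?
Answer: 2507/2 ≈ 1253.5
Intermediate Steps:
R = -1256 (R = -374 - 882 = -1256)
Z(A) = 3 + A² (Z(A) = A² + 3 = 3 + A²)
h(n) = -1 + n²/6 + 5*n/3 (h(n) = -3 + ((n² + 10*n) + (3 + (-3)²))/6 = -3 + ((n² + 10*n) + (3 + 9))/6 = -3 + ((n² + 10*n) + 12)/6 = -3 + (12 + n² + 10*n)/6 = -3 + (2 + n²/6 + 5*n/3) = -1 + n²/6 + 5*n/3)
h(-1) - R = (-1 + (⅙)*(-1)² + (5/3)*(-1)) - 1*(-1256) = (-1 + (⅙)*1 - 5/3) + 1256 = (-1 + ⅙ - 5/3) + 1256 = -5/2 + 1256 = 2507/2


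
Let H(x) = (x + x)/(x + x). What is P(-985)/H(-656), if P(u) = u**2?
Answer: 970225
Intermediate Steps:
H(x) = 1 (H(x) = (2*x)/((2*x)) = (2*x)*(1/(2*x)) = 1)
P(-985)/H(-656) = (-985)**2/1 = 970225*1 = 970225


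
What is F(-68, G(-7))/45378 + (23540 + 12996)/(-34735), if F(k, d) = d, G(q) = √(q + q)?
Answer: -36536/34735 + I*√14/45378 ≈ -1.0518 + 8.2455e-5*I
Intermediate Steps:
G(q) = √2*√q (G(q) = √(2*q) = √2*√q)
F(-68, G(-7))/45378 + (23540 + 12996)/(-34735) = (√2*√(-7))/45378 + (23540 + 12996)/(-34735) = (√2*(I*√7))*(1/45378) + 36536*(-1/34735) = (I*√14)*(1/45378) - 36536/34735 = I*√14/45378 - 36536/34735 = -36536/34735 + I*√14/45378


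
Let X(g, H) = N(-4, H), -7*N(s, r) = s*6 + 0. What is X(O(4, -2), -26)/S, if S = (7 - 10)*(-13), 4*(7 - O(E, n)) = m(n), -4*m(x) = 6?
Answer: 8/91 ≈ 0.087912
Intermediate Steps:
m(x) = -3/2 (m(x) = -¼*6 = -3/2)
O(E, n) = 59/8 (O(E, n) = 7 - ¼*(-3/2) = 7 + 3/8 = 59/8)
N(s, r) = -6*s/7 (N(s, r) = -(s*6 + 0)/7 = -(6*s + 0)/7 = -6*s/7)
X(g, H) = 24/7 (X(g, H) = -6/7*(-4) = 24/7)
S = 39 (S = -3*(-13) = 39)
X(O(4, -2), -26)/S = (24/7)/39 = (24/7)*(1/39) = 8/91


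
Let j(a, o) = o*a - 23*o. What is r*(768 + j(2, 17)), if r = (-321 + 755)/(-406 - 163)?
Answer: -178374/569 ≈ -313.49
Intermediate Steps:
j(a, o) = -23*o + a*o (j(a, o) = a*o - 23*o = -23*o + a*o)
r = -434/569 (r = 434/(-569) = 434*(-1/569) = -434/569 ≈ -0.76274)
r*(768 + j(2, 17)) = -434*(768 + 17*(-23 + 2))/569 = -434*(768 + 17*(-21))/569 = -434*(768 - 357)/569 = -434/569*411 = -178374/569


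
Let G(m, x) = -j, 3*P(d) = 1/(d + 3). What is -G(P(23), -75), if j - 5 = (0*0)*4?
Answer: 5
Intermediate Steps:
P(d) = 1/(3*(3 + d)) (P(d) = 1/(3*(d + 3)) = 1/(3*(3 + d)))
j = 5 (j = 5 + (0*0)*4 = 5 + 0*4 = 5 + 0 = 5)
G(m, x) = -5 (G(m, x) = -1*5 = -5)
-G(P(23), -75) = -1*(-5) = 5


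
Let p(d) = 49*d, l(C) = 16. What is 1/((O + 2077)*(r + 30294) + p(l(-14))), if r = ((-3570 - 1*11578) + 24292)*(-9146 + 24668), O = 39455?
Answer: 1/5896026504568 ≈ 1.6961e-13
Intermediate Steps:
r = 141933168 (r = ((-3570 - 11578) + 24292)*15522 = (-15148 + 24292)*15522 = 9144*15522 = 141933168)
1/((O + 2077)*(r + 30294) + p(l(-14))) = 1/((39455 + 2077)*(141933168 + 30294) + 49*16) = 1/(41532*141963462 + 784) = 1/(5896026503784 + 784) = 1/5896026504568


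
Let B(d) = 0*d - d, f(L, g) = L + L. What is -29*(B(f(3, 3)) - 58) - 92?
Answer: 1764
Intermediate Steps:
f(L, g) = 2*L
B(d) = -d (B(d) = 0 - d = -d)
-29*(B(f(3, 3)) - 58) - 92 = -29*(-2*3 - 58) - 92 = -29*(-1*6 - 58) - 92 = -29*(-6 - 58) - 92 = -29*(-64) - 92 = 1856 - 92 = 1764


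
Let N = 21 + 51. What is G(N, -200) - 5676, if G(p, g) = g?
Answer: -5876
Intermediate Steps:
N = 72
G(N, -200) - 5676 = -200 - 5676 = -5876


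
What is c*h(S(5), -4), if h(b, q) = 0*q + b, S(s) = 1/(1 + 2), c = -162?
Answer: -54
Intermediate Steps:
S(s) = ⅓ (S(s) = 1/3 = ⅓)
h(b, q) = b (h(b, q) = 0 + b = b)
c*h(S(5), -4) = -162*⅓ = -54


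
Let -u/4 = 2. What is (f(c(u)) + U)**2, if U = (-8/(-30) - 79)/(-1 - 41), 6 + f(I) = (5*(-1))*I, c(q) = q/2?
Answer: 100020001/396900 ≈ 252.00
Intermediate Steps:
u = -8 (u = -4*2 = -8)
c(q) = q/2 (c(q) = q*(1/2) = q/2)
f(I) = -6 - 5*I (f(I) = -6 + (5*(-1))*I = -6 - 5*I)
U = 1181/630 (U = (-8*(-1/30) - 79)/(-42) = (4/15 - 79)*(-1/42) = -1181/15*(-1/42) = 1181/630 ≈ 1.8746)
(f(c(u)) + U)**2 = ((-6 - 5*(-8)/2) + 1181/630)**2 = ((-6 - 5*(-4)) + 1181/630)**2 = ((-6 + 20) + 1181/630)**2 = (14 + 1181/630)**2 = (10001/630)**2 = 100020001/396900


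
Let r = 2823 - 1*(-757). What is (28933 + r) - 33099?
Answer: -586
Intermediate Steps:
r = 3580 (r = 2823 + 757 = 3580)
(28933 + r) - 33099 = (28933 + 3580) - 33099 = 32513 - 33099 = -586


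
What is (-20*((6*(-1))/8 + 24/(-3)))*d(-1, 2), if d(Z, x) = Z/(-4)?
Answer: 175/4 ≈ 43.750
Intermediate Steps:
d(Z, x) = -Z/4 (d(Z, x) = Z*(-¼) = -Z/4)
(-20*((6*(-1))/8 + 24/(-3)))*d(-1, 2) = (-20*((6*(-1))/8 + 24/(-3)))*(-¼*(-1)) = -20*(-6*⅛ + 24*(-⅓))*(¼) = -20*(-¾ - 8)*(¼) = -20*(-35/4)*(¼) = 175*(¼) = 175/4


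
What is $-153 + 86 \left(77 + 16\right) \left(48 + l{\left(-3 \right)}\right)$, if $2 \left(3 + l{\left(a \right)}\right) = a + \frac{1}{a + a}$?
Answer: $\frac{694187}{2} \approx 3.4709 \cdot 10^{5}$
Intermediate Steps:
$l{\left(a \right)} = -3 + \frac{a}{2} + \frac{1}{4 a}$ ($l{\left(a \right)} = -3 + \frac{a + \frac{1}{a + a}}{2} = -3 + \frac{a + \frac{1}{2 a}}{2} = -3 + \left(\frac{a}{2} + \frac{1}{4 a}\right) = -3 + \frac{a}{2} + \frac{1}{4 a}$)
$-153 + 86 \left(77 + 16\right) \left(48 + l{\left(-3 \right)}\right) = -153 + 86 \left(77 + 16\right) \left(48 + \left(-3 + \frac{1}{2} \left(-3\right) + \frac{1}{4 \left(-3\right)}\right)\right) = -153 + 86 \cdot 93 \left(48 - \frac{55}{12}\right) = -153 + 86 \cdot 93 \cdot \frac{521}{12} = -153 + 86 \cdot \frac{16151}{4} = -153 + \frac{694493}{2} = \frac{694187}{2}$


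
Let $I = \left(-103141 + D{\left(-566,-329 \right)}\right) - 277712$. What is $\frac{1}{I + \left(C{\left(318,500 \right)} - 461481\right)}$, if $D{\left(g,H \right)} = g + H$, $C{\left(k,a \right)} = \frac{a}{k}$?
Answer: $- \frac{159}{134073161} \approx -1.1859 \cdot 10^{-6}$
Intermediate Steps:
$D{\left(g,H \right)} = H + g$
$I = -381748$ ($I = \left(-103141 - 895\right) - 277712 = -104036 - 277712 = -381748$)
$\frac{1}{I + \left(C{\left(318,500 \right)} - 461481\right)} = \frac{1}{-381748 - \left(461481 - \frac{500}{318}\right)} = \frac{1}{-381748 + \left(500 \cdot \frac{1}{318} - 461481\right)} = \frac{1}{-381748 + \left(\frac{250}{159} - 461481\right)} = \frac{1}{-381748 - \frac{73375229}{159}} = \frac{1}{- \frac{134073161}{159}} = - \frac{159}{134073161}$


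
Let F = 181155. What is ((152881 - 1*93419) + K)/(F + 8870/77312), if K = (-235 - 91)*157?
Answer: 64014336/1400546423 ≈ 0.045707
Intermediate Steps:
K = -51182 (K = -326*157 = -51182)
((152881 - 1*93419) + K)/(F + 8870/77312) = ((152881 - 1*93419) - 51182)/(181155 + 8870/77312) = ((152881 - 93419) - 51182)/(181155 + 8870*(1/77312)) = (59462 - 51182)/(181155 + 4435/38656) = 8280/(7002732115/38656) = 8280*(38656/7002732115) = 64014336/1400546423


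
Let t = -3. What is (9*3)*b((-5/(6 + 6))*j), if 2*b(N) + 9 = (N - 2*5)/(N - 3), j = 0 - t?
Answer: -1458/17 ≈ -85.765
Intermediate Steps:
j = 3 (j = 0 - 1*(-3) = 0 + 3 = 3)
b(N) = -9/2 + (-10 + N)/(2*(-3 + N)) (b(N) = -9/2 + ((N - 2*5)/(N - 3))/2 = -9/2 + ((N - 10)/(-3 + N))/2 = -9/2 + ((-10 + N)/(-3 + N))/2 = -9/2 + (-10 + N)/(2*(-3 + N)))
(9*3)*b((-5/(6 + 6))*j) = (9*3)*((17 - 8*-5/(6 + 6)*3)/(2*(-3 + (-5/(6 + 6))*3))) = 27*((17 - 8*-5/12*3)/(2*(-3 + (-5/12)*3))) = 27*((17 - 8*(1/12)*(-5)*3)/(2*(-3 + ((1/12)*(-5))*3))) = 27*((17 - (-10)*3/3)/(2*(-3 - 5/12*3))) = 27*((17 - 8*(-5/4))/(2*(-3 - 5/4))) = 27*((17 + 10)/(2*(-17/4))) = 27*((½)*(-4/17)*27) = 27*(-54/17) = -1458/17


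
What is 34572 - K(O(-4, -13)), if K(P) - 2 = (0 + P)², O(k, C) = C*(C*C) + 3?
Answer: -4779066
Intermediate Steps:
O(k, C) = 3 + C³ (O(k, C) = C*C² + 3 = C³ + 3 = 3 + C³)
K(P) = 2 + P² (K(P) = 2 + (0 + P)² = 2 + P²)
34572 - K(O(-4, -13)) = 34572 - (2 + (3 + (-13)³)²) = 34572 - (2 + (3 - 2197)²) = 34572 - (2 + (-2194)²) = 34572 - (2 + 4813636) = 34572 - 1*4813638 = 34572 - 4813638 = -4779066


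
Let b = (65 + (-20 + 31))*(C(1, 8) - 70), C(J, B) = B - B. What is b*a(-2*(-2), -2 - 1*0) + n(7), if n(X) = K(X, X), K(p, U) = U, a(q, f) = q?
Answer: -21273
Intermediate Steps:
C(J, B) = 0
n(X) = X
b = -5320 (b = (65 + (-20 + 31))*(0 - 70) = (65 + 11)*(-70) = 76*(-70) = -5320)
b*a(-2*(-2), -2 - 1*0) + n(7) = -(-10640)*(-2) + 7 = -5320*4 + 7 = -21280 + 7 = -21273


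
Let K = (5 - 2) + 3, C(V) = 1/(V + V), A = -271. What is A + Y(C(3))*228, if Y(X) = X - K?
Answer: -1601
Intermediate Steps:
C(V) = 1/(2*V)
K = 6 (K = 3 + 3 = 6)
Y(X) = -6 + X (Y(X) = X - 1*6 = X - 6 = -6 + X)
A + Y(C(3))*228 = -271 + (-6 + (½)/3)*228 = -271 + (-6 + (½)*(⅓))*228 = -271 + (-6 + ⅙)*228 = -271 - 35/6*228 = -271 - 1330 = -1601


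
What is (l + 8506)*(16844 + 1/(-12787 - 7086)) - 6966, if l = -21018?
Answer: -246377380150/1169 ≈ -2.1076e+8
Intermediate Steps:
(l + 8506)*(16844 + 1/(-12787 - 7086)) - 6966 = (-21018 + 8506)*(16844 + 1/(-12787 - 7086)) - 6966 = -12512*(16844 + 1/(-19873)) - 6966 = -12512*(16844 - 1/19873) - 6966 = -12512*334740811/19873 - 6966 = -246369236896/1169 - 6966 = -246377380150/1169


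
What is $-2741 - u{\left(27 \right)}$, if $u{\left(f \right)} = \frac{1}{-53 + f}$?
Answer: $- \frac{71265}{26} \approx -2741.0$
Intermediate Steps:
$-2741 - u{\left(27 \right)} = -2741 - \frac{1}{-53 + 27} = -2741 - \frac{1}{-26} = -2741 - - \frac{1}{26} = -2741 + \frac{1}{26} = - \frac{71265}{26}$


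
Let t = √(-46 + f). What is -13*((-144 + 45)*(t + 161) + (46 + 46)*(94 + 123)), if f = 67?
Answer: -52325 + 1287*√21 ≈ -46427.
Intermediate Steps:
t = √21 (t = √(-46 + 67) = √21 ≈ 4.5826)
-13*((-144 + 45)*(t + 161) + (46 + 46)*(94 + 123)) = -13*((-144 + 45)*(√21 + 161) + (46 + 46)*(94 + 123)) = -13*(-99*(161 + √21) + 92*217) = -13*((-15939 - 99*√21) + 19964) = -13*(4025 - 99*√21) = -52325 + 1287*√21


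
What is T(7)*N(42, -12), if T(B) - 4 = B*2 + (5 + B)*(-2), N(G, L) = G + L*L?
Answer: -1116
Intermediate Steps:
N(G, L) = G + L**2
T(B) = -6 (T(B) = 4 + (B*2 + (5 + B)*(-2)) = 4 + (2*B + (-10 - 2*B)) = 4 - 10 = -6)
T(7)*N(42, -12) = -6*(42 + (-12)**2) = -6*(42 + 144) = -6*186 = -1116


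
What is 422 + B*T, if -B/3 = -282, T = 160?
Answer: 135782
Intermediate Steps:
B = 846 (B = -3*(-282) = 846)
422 + B*T = 422 + 846*160 = 422 + 135360 = 135782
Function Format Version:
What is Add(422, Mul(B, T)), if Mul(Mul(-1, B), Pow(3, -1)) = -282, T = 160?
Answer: 135782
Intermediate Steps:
B = 846 (B = Mul(-3, -282) = 846)
Add(422, Mul(B, T)) = Add(422, Mul(846, 160)) = Add(422, 135360) = 135782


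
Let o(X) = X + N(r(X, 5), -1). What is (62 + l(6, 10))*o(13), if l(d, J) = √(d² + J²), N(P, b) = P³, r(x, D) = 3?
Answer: 2480 + 80*√34 ≈ 2946.5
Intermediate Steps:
l(d, J) = √(J² + d²)
o(X) = 27 + X (o(X) = X + 3³ = X + 27 = 27 + X)
(62 + l(6, 10))*o(13) = (62 + √(10² + 6²))*(27 + 13) = (62 + √(100 + 36))*40 = (62 + √136)*40 = (62 + 2*√34)*40 = 2480 + 80*√34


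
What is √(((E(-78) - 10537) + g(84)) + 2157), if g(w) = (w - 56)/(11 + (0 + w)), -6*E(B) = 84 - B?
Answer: I*√75870515/95 ≈ 91.688*I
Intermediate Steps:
E(B) = -14 + B/6 (E(B) = -(84 - B)/6 = -14 + B/6)
g(w) = (-56 + w)/(11 + w)
√(((E(-78) - 10537) + g(84)) + 2157) = √((((-14 + (⅙)*(-78)) - 10537) + (-56 + 84)/(11 + 84)) + 2157) = √((((-14 - 13) - 10537) + 28/95) + 2157) = √(((-27 - 10537) + (1/95)*28) + 2157) = √((-10564 + 28/95) + 2157) = √(-1003552/95 + 2157) = √(-798637/95) = I*√75870515/95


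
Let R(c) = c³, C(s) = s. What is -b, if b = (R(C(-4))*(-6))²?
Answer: -147456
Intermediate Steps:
b = 147456 (b = ((-4)³*(-6))² = (-64*(-6))² = 384² = 147456)
-b = -1*147456 = -147456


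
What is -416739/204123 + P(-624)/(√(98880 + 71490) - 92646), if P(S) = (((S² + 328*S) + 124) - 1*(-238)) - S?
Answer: -131269147890391/32444636215377 - 92845*√18930/1430518491 ≈ -4.0549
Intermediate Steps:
P(S) = 362 + S² + 327*S (P(S) = ((124 + S² + 328*S) + 238) - S = (362 + S² + 328*S) - S = 362 + S² + 327*S)
-416739/204123 + P(-624)/(√(98880 + 71490) - 92646) = -416739/204123 + (362 + (-624)² + 327*(-624))/(√(98880 + 71490) - 92646) = -416739*1/204123 + (362 + 389376 - 204048)/(√170370 - 92646) = -138913/68041 + 185690/(3*√18930 - 92646) = -138913/68041 + 185690/(-92646 + 3*√18930)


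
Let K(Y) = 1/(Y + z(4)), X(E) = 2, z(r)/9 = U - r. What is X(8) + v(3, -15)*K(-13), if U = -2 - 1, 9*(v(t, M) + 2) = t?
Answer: 461/228 ≈ 2.0219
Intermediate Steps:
v(t, M) = -2 + t/9
U = -3
z(r) = -27 - 9*r (z(r) = 9*(-3 - r) = -27 - 9*r)
K(Y) = 1/(-63 + Y) (K(Y) = 1/(Y + (-27 - 9*4)) = 1/(Y + (-27 - 36)) = 1/(Y - 63) = 1/(-63 + Y))
X(8) + v(3, -15)*K(-13) = 2 + (-2 + (⅑)*3)/(-63 - 13) = 2 + (-2 + ⅓)/(-76) = 2 - 5/3*(-1/76) = 2 + 5/228 = 461/228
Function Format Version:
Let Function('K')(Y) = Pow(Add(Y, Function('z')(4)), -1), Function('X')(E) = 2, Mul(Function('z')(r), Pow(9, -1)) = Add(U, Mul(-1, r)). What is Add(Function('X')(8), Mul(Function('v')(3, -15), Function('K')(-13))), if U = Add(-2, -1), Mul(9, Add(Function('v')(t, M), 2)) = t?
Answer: Rational(461, 228) ≈ 2.0219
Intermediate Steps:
Function('v')(t, M) = Add(-2, Mul(Rational(1, 9), t))
U = -3
Function('z')(r) = Add(-27, Mul(-9, r)) (Function('z')(r) = Mul(9, Add(-3, Mul(-1, r))) = Add(-27, Mul(-9, r)))
Function('K')(Y) = Pow(Add(-63, Y), -1) (Function('K')(Y) = Pow(Add(Y, Add(-27, Mul(-9, 4))), -1) = Pow(Add(Y, Add(-27, -36)), -1) = Pow(Add(Y, -63), -1) = Pow(Add(-63, Y), -1))
Add(Function('X')(8), Mul(Function('v')(3, -15), Function('K')(-13))) = Add(2, Mul(Add(-2, Mul(Rational(1, 9), 3)), Pow(Add(-63, -13), -1))) = Add(2, Mul(Add(-2, Rational(1, 3)), Pow(-76, -1))) = Add(2, Mul(Rational(-5, 3), Rational(-1, 76))) = Add(2, Rational(5, 228)) = Rational(461, 228)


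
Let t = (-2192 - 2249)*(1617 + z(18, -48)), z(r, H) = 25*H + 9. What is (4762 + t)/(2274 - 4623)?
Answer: 1887104/2349 ≈ 803.37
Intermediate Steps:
z(r, H) = 9 + 25*H
t = -1891866 (t = (-2192 - 2249)*(1617 + (9 + 25*(-48))) = -4441*(1617 + (9 - 1200)) = -4441*(1617 - 1191) = -4441*426 = -1891866)
(4762 + t)/(2274 - 4623) = (4762 - 1891866)/(2274 - 4623) = -1887104/(-2349) = -1887104*(-1/2349) = 1887104/2349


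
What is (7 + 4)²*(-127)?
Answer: -15367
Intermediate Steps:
(7 + 4)²*(-127) = 11²*(-127) = 121*(-127) = -15367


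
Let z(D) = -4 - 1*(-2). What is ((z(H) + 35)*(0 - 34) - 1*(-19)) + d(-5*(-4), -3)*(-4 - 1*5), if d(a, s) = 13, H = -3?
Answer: -1220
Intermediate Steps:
z(D) = -2 (z(D) = -4 + 2 = -2)
((z(H) + 35)*(0 - 34) - 1*(-19)) + d(-5*(-4), -3)*(-4 - 1*5) = ((-2 + 35)*(0 - 34) - 1*(-19)) + 13*(-4 - 1*5) = (33*(-34) + 19) + 13*(-4 - 5) = (-1122 + 19) + 13*(-9) = -1103 - 117 = -1220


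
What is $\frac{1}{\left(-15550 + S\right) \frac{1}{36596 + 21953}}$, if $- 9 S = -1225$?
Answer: $- \frac{526941}{138725} \approx -3.7985$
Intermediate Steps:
$S = \frac{1225}{9}$ ($S = \left(- \frac{1}{9}\right) \left(-1225\right) = \frac{1225}{9} \approx 136.11$)
$\frac{1}{\left(-15550 + S\right) \frac{1}{36596 + 21953}} = \frac{1}{\left(-15550 + \frac{1225}{9}\right) \frac{1}{36596 + 21953}} = \frac{1}{\left(- \frac{138725}{9}\right) \frac{1}{58549}} = \frac{1}{- \frac{138725}{526941}} = - \frac{526941}{138725}$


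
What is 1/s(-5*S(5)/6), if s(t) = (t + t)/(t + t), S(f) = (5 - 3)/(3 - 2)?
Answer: 1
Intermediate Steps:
S(f) = 2 (S(f) = 2/1 = 2*1 = 2)
s(t) = 1 (s(t) = (2*t)/((2*t)) = (2*t)*(1/(2*t)) = 1)
1/s(-5*S(5)/6) = 1/1 = 1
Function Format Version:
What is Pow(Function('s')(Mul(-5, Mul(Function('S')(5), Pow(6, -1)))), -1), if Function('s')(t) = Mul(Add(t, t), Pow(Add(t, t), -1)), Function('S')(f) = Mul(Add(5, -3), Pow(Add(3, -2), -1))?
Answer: 1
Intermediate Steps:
Function('S')(f) = 2 (Function('S')(f) = Mul(2, Pow(1, -1)) = Mul(2, 1) = 2)
Function('s')(t) = 1 (Function('s')(t) = Mul(Mul(2, t), Pow(Mul(2, t), -1)) = Mul(Mul(2, t), Mul(Rational(1, 2), Pow(t, -1))) = 1)
Pow(Function('s')(Mul(-5, Mul(Function('S')(5), Pow(6, -1)))), -1) = Pow(1, -1) = 1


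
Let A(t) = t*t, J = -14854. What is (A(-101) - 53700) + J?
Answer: -58353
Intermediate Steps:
A(t) = t**2
(A(-101) - 53700) + J = ((-101)**2 - 53700) - 14854 = (10201 - 53700) - 14854 = -43499 - 14854 = -58353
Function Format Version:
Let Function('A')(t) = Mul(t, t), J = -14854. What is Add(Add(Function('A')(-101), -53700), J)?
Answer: -58353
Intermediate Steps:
Function('A')(t) = Pow(t, 2)
Add(Add(Function('A')(-101), -53700), J) = Add(Add(Pow(-101, 2), -53700), -14854) = Add(Add(10201, -53700), -14854) = Add(-43499, -14854) = -58353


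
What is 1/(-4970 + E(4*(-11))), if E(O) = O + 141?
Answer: -1/4873 ≈ -0.00020521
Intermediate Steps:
E(O) = 141 + O
1/(-4970 + E(4*(-11))) = 1/(-4970 + (141 + 4*(-11))) = 1/(-4970 + (141 - 44)) = 1/(-4970 + 97) = 1/(-4873) = -1/4873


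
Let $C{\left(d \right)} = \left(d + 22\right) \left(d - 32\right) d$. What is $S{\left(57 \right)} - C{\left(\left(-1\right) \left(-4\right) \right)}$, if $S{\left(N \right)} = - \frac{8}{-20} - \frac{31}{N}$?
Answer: $\frac{829879}{285} \approx 2911.9$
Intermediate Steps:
$S{\left(N \right)} = \frac{2}{5} - \frac{31}{N}$ ($S{\left(N \right)} = \left(-8\right) \left(- \frac{1}{20}\right) - \frac{31}{N} = \frac{2}{5} - \frac{31}{N}$)
$C{\left(d \right)} = d \left(-32 + d\right) \left(22 + d\right)$ ($C{\left(d \right)} = \left(22 + d\right) \left(-32 + d\right) d = \left(-32 + d\right) \left(22 + d\right) d = d \left(-32 + d\right) \left(22 + d\right)$)
$S{\left(57 \right)} - C{\left(\left(-1\right) \left(-4\right) \right)} = \left(\frac{2}{5} - \frac{31}{57}\right) - \left(-1\right) \left(-4\right) \left(-704 + \left(\left(-1\right) \left(-4\right)\right)^{2} - 10 \left(\left(-1\right) \left(-4\right)\right)\right) = \left(\frac{2}{5} - \frac{31}{57}\right) - 4 \left(-704 + 4^{2} - 40\right) = \left(\frac{2}{5} - \frac{31}{57}\right) - 4 \left(-704 + 16 - 40\right) = - \frac{41}{285} - 4 \left(-728\right) = - \frac{41}{285} - -2912 = - \frac{41}{285} + 2912 = \frac{829879}{285}$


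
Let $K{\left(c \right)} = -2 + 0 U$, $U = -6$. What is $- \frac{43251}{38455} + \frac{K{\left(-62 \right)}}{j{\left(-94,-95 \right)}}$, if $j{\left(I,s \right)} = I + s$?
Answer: $- \frac{8097529}{7267995} \approx -1.1141$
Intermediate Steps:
$K{\left(c \right)} = -2$ ($K{\left(c \right)} = -2 + 0 \left(-6\right) = -2 + 0 = -2$)
$- \frac{43251}{38455} + \frac{K{\left(-62 \right)}}{j{\left(-94,-95 \right)}} = - \frac{43251}{38455} - \frac{2}{-94 - 95} = \left(-43251\right) \frac{1}{38455} - \frac{2}{-189} = - \frac{43251}{38455} - - \frac{2}{189} = - \frac{43251}{38455} + \frac{2}{189} = - \frac{8097529}{7267995}$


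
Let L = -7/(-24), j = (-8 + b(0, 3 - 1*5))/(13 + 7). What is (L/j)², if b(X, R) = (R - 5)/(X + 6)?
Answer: 49/121 ≈ 0.40496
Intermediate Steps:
b(X, R) = (-5 + R)/(6 + X)
j = -11/24 (j = (-8 + (-5 + (3 - 1*5))/(6 + 0))/(13 + 7) = (-8 + (-5 + (3 - 5))/6)/20 = (-8 + (-5 - 2)/6)*(1/20) = (-8 + (⅙)*(-7))*(1/20) = (-8 - 7/6)*(1/20) = -55/6*1/20 = -11/24 ≈ -0.45833)
L = 7/24 (L = -7*(-1/24) = 7/24 ≈ 0.29167)
(L/j)² = (7/(24*(-11/24)))² = ((7/24)*(-24/11))² = (-7/11)² = 49/121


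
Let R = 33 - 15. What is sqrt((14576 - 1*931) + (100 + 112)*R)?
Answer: sqrt(17461) ≈ 132.14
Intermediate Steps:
R = 18
sqrt((14576 - 1*931) + (100 + 112)*R) = sqrt((14576 - 1*931) + (100 + 112)*18) = sqrt((14576 - 931) + 212*18) = sqrt(13645 + 3816) = sqrt(17461)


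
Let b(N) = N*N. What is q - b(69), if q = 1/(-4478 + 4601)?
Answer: -585602/123 ≈ -4761.0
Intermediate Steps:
b(N) = N²
q = 1/123 ≈ 0.0081301
q - b(69) = 1/123 - 1*69² = 1/123 - 1*4761 = 1/123 - 4761 = -585602/123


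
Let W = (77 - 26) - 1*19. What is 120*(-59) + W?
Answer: -7048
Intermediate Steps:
W = 32 (W = 51 - 19 = 32)
120*(-59) + W = 120*(-59) + 32 = -7080 + 32 = -7048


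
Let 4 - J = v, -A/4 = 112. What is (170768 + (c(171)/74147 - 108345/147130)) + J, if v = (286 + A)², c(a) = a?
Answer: 315336760508919/2181849622 ≈ 1.4453e+5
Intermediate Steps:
A = -448 (A = -4*112 = -448)
v = 26244 (v = (286 - 448)² = (-162)² = 26244)
J = -26240 (J = 4 - 1*26244 = 4 - 26244 = -26240)
(170768 + (c(171)/74147 - 108345/147130)) + J = (170768 + (171/74147 - 108345/147130)) - 26240 = (170768 + (171*(1/74147) - 108345*1/147130)) - 26240 = (170768 + (171/74147 - 21669/29426)) - 26240 = (170768 - 1601659497/2181849622) - 26240 = 372588494590199/2181849622 - 26240 = 315336760508919/2181849622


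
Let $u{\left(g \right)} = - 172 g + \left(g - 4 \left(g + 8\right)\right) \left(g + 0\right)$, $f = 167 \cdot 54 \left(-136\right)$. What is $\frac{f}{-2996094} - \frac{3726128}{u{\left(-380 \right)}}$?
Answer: $\frac{6359678053}{584238330} \approx 10.885$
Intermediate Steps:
$f = -1226448$ ($f = 9018 \left(-136\right) = -1226448$)
$u{\left(g \right)} = - 172 g + g \left(-32 - 3 g\right)$ ($u{\left(g \right)} = - 172 g + \left(g - 4 \left(8 + g\right)\right) g = - 172 g + \left(g - \left(32 + 4 g\right)\right) g = - 172 g + \left(-32 - 3 g\right) g = - 172 g + g \left(-32 - 3 g\right)$)
$\frac{f}{-2996094} - \frac{3726128}{u{\left(-380 \right)}} = - \frac{1226448}{-2996094} - \frac{3726128}{\left(-3\right) \left(-380\right) \left(68 - 380\right)} = \left(-1226448\right) \left(- \frac{1}{2996094}\right) - \frac{3726128}{\left(-3\right) \left(-380\right) \left(-312\right)} = \frac{204408}{499349} - \frac{3726128}{-355680} = \frac{204408}{499349} - - \frac{12257}{1170} = \frac{204408}{499349} + \frac{12257}{1170} = \frac{6359678053}{584238330}$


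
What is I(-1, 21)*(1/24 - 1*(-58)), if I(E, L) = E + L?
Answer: 6965/6 ≈ 1160.8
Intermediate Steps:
I(-1, 21)*(1/24 - 1*(-58)) = (-1 + 21)*(1/24 - 1*(-58)) = 20*(1/24 + 58) = 20*(1393/24) = 6965/6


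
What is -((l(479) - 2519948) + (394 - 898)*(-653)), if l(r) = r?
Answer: 2190357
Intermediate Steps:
-((l(479) - 2519948) + (394 - 898)*(-653)) = -((479 - 2519948) + (394 - 898)*(-653)) = -(-2519469 - 504*(-653)) = -(-2519469 + 329112) = -1*(-2190357) = 2190357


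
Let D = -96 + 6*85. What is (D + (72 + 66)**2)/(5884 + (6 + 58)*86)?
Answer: 3243/1898 ≈ 1.7086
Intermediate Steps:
D = 414 (D = -96 + 510 = 414)
(D + (72 + 66)**2)/(5884 + (6 + 58)*86) = (414 + (72 + 66)**2)/(5884 + (6 + 58)*86) = (414 + 138**2)/(5884 + 64*86) = (414 + 19044)/(5884 + 5504) = 19458/11388 = 19458*(1/11388) = 3243/1898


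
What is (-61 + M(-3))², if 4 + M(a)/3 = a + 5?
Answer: 4489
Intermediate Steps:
M(a) = 3 + 3*a (M(a) = -12 + 3*(a + 5) = -12 + 3*(5 + a) = -12 + (15 + 3*a) = 3 + 3*a)
(-61 + M(-3))² = (-61 + (3 + 3*(-3)))² = (-61 + (3 - 9))² = (-61 - 6)² = (-67)² = 4489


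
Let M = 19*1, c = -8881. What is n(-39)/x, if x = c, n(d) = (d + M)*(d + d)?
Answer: -1560/8881 ≈ -0.17566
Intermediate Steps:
M = 19
n(d) = 2*d*(19 + d) (n(d) = (d + 19)*(d + d) = (19 + d)*(2*d) = 2*d*(19 + d))
x = -8881
n(-39)/x = (2*(-39)*(19 - 39))/(-8881) = (2*(-39)*(-20))*(-1/8881) = 1560*(-1/8881) = -1560/8881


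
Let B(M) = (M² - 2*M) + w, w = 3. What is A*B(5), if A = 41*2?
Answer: 1476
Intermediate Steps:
A = 82
B(M) = 3 + M² - 2*M (B(M) = (M² - 2*M) + 3 = 3 + M² - 2*M)
A*B(5) = 82*(3 + 5² - 2*5) = 82*(3 + 25 - 10) = 82*18 = 1476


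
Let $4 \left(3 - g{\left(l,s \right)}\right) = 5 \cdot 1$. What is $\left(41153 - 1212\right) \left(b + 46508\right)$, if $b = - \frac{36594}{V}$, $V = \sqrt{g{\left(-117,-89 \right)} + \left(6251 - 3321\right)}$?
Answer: $1857576028 - \frac{974400636 \sqrt{1303}}{1303} \approx 1.8306 \cdot 10^{9}$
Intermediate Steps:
$g{\left(l,s \right)} = \frac{7}{4}$ ($g{\left(l,s \right)} = 3 - \frac{5 \cdot 1}{4} = 3 - \frac{5}{4} = \frac{7}{4}$)
$V = \frac{3 \sqrt{1303}}{2}$ ($V = \sqrt{\frac{7}{4} + \left(6251 - 3321\right)} = \sqrt{\frac{7}{4} + 2930} = \sqrt{\frac{11727}{4}} = \frac{3 \sqrt{1303}}{2} \approx 54.146$)
$b = - \frac{24396 \sqrt{1303}}{1303}$ ($b = - \frac{36594}{\frac{3}{2} \sqrt{1303}} = - 36594 \frac{2 \sqrt{1303}}{3909} = - \frac{24396 \sqrt{1303}}{1303} \approx -675.84$)
$\left(41153 - 1212\right) \left(b + 46508\right) = \left(41153 - 1212\right) \left(- \frac{24396 \sqrt{1303}}{1303} + 46508\right) = 39941 \left(46508 - \frac{24396 \sqrt{1303}}{1303}\right) = 1857576028 - \frac{974400636 \sqrt{1303}}{1303}$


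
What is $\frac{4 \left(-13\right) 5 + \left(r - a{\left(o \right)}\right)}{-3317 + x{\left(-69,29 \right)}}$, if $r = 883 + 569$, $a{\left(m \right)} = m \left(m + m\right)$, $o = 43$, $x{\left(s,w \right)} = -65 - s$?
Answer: $\frac{2506}{3313} \approx 0.75641$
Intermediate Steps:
$a{\left(m \right)} = 2 m^{2}$ ($a{\left(m \right)} = m 2 m = 2 m^{2}$)
$r = 1452$
$\frac{4 \left(-13\right) 5 + \left(r - a{\left(o \right)}\right)}{-3317 + x{\left(-69,29 \right)}} = \frac{4 \left(-13\right) 5 + \left(1452 - 2 \cdot 43^{2}\right)}{-3317 - -4} = \frac{\left(-52\right) 5 + \left(1452 - 2 \cdot 1849\right)}{-3317 + \left(-65 + 69\right)} = \frac{-260 + \left(1452 - 3698\right)}{-3317 + 4} = \frac{-260 + \left(1452 - 3698\right)}{-3313} = \left(-260 - 2246\right) \left(- \frac{1}{3313}\right) = \left(-2506\right) \left(- \frac{1}{3313}\right) = \frac{2506}{3313}$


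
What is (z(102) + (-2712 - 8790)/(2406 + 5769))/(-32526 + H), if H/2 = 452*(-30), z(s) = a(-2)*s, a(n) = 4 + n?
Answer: -92011/27089225 ≈ -0.0033966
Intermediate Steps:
z(s) = 2*s (z(s) = (4 - 2)*s = 2*s)
H = -27120 (H = 2*(452*(-30)) = 2*(-13560) = -27120)
(z(102) + (-2712 - 8790)/(2406 + 5769))/(-32526 + H) = (2*102 + (-2712 - 8790)/(2406 + 5769))/(-32526 - 27120) = (204 - 11502/8175)/(-59646) = (204 - 11502*1/8175)*(-1/59646) = (204 - 3834/2725)*(-1/59646) = (552066/2725)*(-1/59646) = -92011/27089225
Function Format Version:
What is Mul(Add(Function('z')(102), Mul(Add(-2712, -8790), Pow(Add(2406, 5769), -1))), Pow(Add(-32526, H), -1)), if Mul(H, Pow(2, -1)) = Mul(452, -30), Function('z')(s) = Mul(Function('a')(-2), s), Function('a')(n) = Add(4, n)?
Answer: Rational(-92011, 27089225) ≈ -0.0033966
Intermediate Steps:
Function('z')(s) = Mul(2, s) (Function('z')(s) = Mul(Add(4, -2), s) = Mul(2, s))
H = -27120 (H = Mul(2, Mul(452, -30)) = Mul(2, -13560) = -27120)
Mul(Add(Function('z')(102), Mul(Add(-2712, -8790), Pow(Add(2406, 5769), -1))), Pow(Add(-32526, H), -1)) = Mul(Add(Mul(2, 102), Mul(Add(-2712, -8790), Pow(Add(2406, 5769), -1))), Pow(Add(-32526, -27120), -1)) = Mul(Add(204, Mul(-11502, Pow(8175, -1))), Pow(-59646, -1)) = Mul(Add(204, Mul(-11502, Rational(1, 8175))), Rational(-1, 59646)) = Mul(Add(204, Rational(-3834, 2725)), Rational(-1, 59646)) = Mul(Rational(552066, 2725), Rational(-1, 59646)) = Rational(-92011, 27089225)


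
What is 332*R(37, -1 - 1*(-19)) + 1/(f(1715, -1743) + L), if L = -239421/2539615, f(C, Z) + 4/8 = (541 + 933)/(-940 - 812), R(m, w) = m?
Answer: 3017705691448/245675417 ≈ 12283.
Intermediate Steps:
f(C, Z) = -1175/876 (f(C, Z) = -½ + (541 + 933)/(-940 - 812) = -½ + 1474/(-1752) = -½ + 1474*(-1/1752) = -½ - 737/876 = -1175/876)
L = -18417/195355 (L = -239421*1/2539615 = -18417/195355 ≈ -0.094275)
332*R(37, -1 - 1*(-19)) + 1/(f(1715, -1743) + L) = 332*37 + 1/(-1175/876 - 18417/195355) = 12284 + 1/(-245675417/171130980) = 12284 - 171130980/245675417 = 3017705691448/245675417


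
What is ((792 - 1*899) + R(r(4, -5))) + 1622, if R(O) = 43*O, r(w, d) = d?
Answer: 1300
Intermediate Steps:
((792 - 1*899) + R(r(4, -5))) + 1622 = ((792 - 1*899) + 43*(-5)) + 1622 = ((792 - 899) - 215) + 1622 = (-107 - 215) + 1622 = -322 + 1622 = 1300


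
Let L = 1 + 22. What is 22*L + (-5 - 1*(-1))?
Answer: 502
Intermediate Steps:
L = 23
22*L + (-5 - 1*(-1)) = 22*23 + (-5 - 1*(-1)) = 506 + (-5 + 1) = 506 - 4 = 502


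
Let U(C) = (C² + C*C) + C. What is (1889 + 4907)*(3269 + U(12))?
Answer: 24254924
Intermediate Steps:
U(C) = C + 2*C² (U(C) = (C² + C²) + C = 2*C² + C = C + 2*C²)
(1889 + 4907)*(3269 + U(12)) = (1889 + 4907)*(3269 + 12*(1 + 2*12)) = 6796*(3269 + 12*(1 + 24)) = 6796*(3269 + 12*25) = 6796*(3269 + 300) = 6796*3569 = 24254924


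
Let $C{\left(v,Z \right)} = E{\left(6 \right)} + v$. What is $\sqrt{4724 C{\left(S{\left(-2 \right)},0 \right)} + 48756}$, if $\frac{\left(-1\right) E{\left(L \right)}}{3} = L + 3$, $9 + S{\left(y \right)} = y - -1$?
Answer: $4 i \sqrt{7877} \approx 355.01 i$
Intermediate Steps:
$S{\left(y \right)} = -8 + y$ ($S{\left(y \right)} = -9 + \left(y - -1\right) = -9 + \left(y + 1\right) = -9 + \left(1 + y\right) = -8 + y$)
$E{\left(L \right)} = -9 - 3 L$ ($E{\left(L \right)} = - 3 \left(L + 3\right) = - 3 \left(3 + L\right) = -9 - 3 L$)
$C{\left(v,Z \right)} = -27 + v$ ($C{\left(v,Z \right)} = \left(-9 - 18\right) + v = -27 + v$)
$\sqrt{4724 C{\left(S{\left(-2 \right)},0 \right)} + 48756} = \sqrt{4724 \left(-27 - 10\right) + 48756} = \sqrt{4724 \left(-37\right) + 48756} = \sqrt{-174788 + 48756} = \sqrt{-126032} = 4 i \sqrt{7877}$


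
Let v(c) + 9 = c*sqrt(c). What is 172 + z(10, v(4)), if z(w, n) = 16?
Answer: 188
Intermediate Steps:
v(c) = -9 + c**(3/2) (v(c) = -9 + c*sqrt(c) = -9 + c**(3/2))
172 + z(10, v(4)) = 172 + 16 = 188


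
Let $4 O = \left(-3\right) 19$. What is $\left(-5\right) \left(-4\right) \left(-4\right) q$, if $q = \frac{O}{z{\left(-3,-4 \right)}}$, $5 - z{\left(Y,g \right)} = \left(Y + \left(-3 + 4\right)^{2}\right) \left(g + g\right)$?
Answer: $- \frac{1140}{11} \approx -103.64$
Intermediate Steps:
$z{\left(Y,g \right)} = 5 - 2 g \left(1 + Y\right)$ ($z{\left(Y,g \right)} = 5 - \left(Y + \left(-3 + 4\right)^{2}\right) \left(g + g\right) = 5 - \left(Y + 1^{2}\right) 2 g = 5 - \left(Y + 1\right) 2 g = 5 - \left(1 + Y\right) 2 g = 5 - 2 g \left(1 + Y\right)$)
$O = - \frac{57}{4}$ ($O = \frac{\left(-3\right) 19}{4} = \frac{1}{4} \left(-57\right) = - \frac{57}{4} \approx -14.25$)
$q = \frac{57}{44}$ ($q = - \frac{57}{4 \left(5 - -8 - \left(-6\right) \left(-4\right)\right)} = - \frac{57}{4 \left(5 + 8 - 24\right)} = - \frac{57}{4 \left(-11\right)} = \left(- \frac{57}{4}\right) \left(- \frac{1}{11}\right) = \frac{57}{44} \approx 1.2955$)
$\left(-5\right) \left(-4\right) \left(-4\right) q = \left(-5\right) \left(-4\right) \left(-4\right) \frac{57}{44} = 20 \left(-4\right) \frac{57}{44} = \left(-80\right) \frac{57}{44} = - \frac{1140}{11}$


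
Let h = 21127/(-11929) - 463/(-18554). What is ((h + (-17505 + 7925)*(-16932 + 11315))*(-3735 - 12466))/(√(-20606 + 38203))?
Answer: -192953798138016935329*√17597/3894755729602 ≈ -6.5719e+9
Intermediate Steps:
h = -386467231/221330666 (h = 21127*(-1/11929) - 463*(-1/18554) = -21127/11929 + 463/18554 = -386467231/221330666 ≈ -1.7461)
((h + (-17505 + 7925)*(-16932 + 11315))*(-3735 - 12466))/(√(-20606 + 38203)) = ((-386467231/221330666 + (-17505 + 7925)*(-16932 + 11315))*(-3735 - 12466))/(√(-20606 + 38203)) = ((-386467231/221330666 - 9580*(-5617))*(-16201))/(√17597) = ((-386467231/221330666 + 53810860)*(-16201))*(√17597/17597) = ((11909993095365529/221330666)*(-16201))*(√17597/17597) = -192953798138016935329*√17597/3894755729602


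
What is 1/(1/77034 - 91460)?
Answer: -77034/7045529639 ≈ -1.0934e-5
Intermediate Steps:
1/(1/77034 - 91460) = 1/(-7045529639/77034) = -77034/7045529639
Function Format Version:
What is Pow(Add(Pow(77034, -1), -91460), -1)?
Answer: Rational(-77034, 7045529639) ≈ -1.0934e-5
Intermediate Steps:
Pow(Add(Pow(77034, -1), -91460), -1) = Pow(Add(Rational(1, 77034), -91460), -1) = Pow(Rational(-7045529639, 77034), -1) = Rational(-77034, 7045529639)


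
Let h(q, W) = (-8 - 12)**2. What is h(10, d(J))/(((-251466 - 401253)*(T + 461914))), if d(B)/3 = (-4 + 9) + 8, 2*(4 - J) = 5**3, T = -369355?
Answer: -400/60415017921 ≈ -6.6209e-9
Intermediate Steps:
J = -117/2 (J = 4 - 1/2*5**3 = 4 - 1/2*125 = 4 - 125/2 = -117/2 ≈ -58.500)
d(B) = 39 (d(B) = 3*((-4 + 9) + 8) = 3*(5 + 8) = 3*13 = 39)
h(q, W) = 400 (h(q, W) = (-20)**2 = 400)
h(10, d(J))/(((-251466 - 401253)*(T + 461914))) = 400/(((-251466 - 401253)*(-369355 + 461914))) = 400/((-652719*92559)) = 400/(-60415017921) = 400*(-1/60415017921) = -400/60415017921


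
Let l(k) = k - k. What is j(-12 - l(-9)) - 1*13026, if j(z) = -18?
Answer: -13044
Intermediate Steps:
l(k) = 0
j(-12 - l(-9)) - 1*13026 = -18 - 1*13026 = -18 - 13026 = -13044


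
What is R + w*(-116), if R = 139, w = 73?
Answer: -8329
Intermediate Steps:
R + w*(-116) = 139 + 73*(-116) = 139 - 8468 = -8329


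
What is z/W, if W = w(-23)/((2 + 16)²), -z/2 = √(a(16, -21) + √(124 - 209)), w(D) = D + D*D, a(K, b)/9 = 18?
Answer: -324*√(162 + I*√85)/253 ≈ -16.306 - 0.46363*I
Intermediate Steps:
a(K, b) = 162 (a(K, b) = 9*18 = 162)
w(D) = D + D²
z = -2*√(162 + I*√85) (z = -2*√(162 + √(124 - 209)) = -2*√(162 + √(-85)) = -2*√(162 + I*√85) ≈ -25.466 - 0.72406*I)
W = 253/162 (W = (-23*(1 - 23))/((2 + 16)²) = (-23*(-22))/(18²) = 506/324 = 506*(1/324) = 253/162 ≈ 1.5617)
z/W = (-2*√(162 + I*√85))/(253/162) = -2*√(162 + I*√85)*(162/253) = -324*√(162 + I*√85)/253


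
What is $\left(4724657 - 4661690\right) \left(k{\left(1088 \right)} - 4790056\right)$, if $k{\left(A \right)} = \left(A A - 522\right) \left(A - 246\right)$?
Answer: $62430701749356$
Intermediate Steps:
$k{\left(A \right)} = \left(-522 + A^{2}\right) \left(-246 + A\right)$ ($k{\left(A \right)} = \left(A^{2} - 522\right) \left(-246 + A\right) = \left(-522 + A^{2}\right) \left(-246 + A\right)$)
$\left(4724657 - 4661690\right) \left(k{\left(1088 \right)} - 4790056\right) = \left(4724657 - 4661690\right) \left(\left(128412 + 1088^{3} - 567936 - 246 \cdot 1088^{2}\right) - 4790056\right) = 62967 \left(\left(128412 + 1287913472 - 567936 - 291201024\right) - 4790056\right) = 62967 \left(996272924 - 4790056\right) = 62967 \cdot 991482868 = 62430701749356$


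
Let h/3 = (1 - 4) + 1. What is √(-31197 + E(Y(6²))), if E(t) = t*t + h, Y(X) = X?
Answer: 3*I*√3323 ≈ 172.94*I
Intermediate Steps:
h = -6 (h = 3*((1 - 4) + 1) = 3*(-3 + 1) = 3*(-2) = -6)
E(t) = -6 + t² (E(t) = t*t - 6 = t² - 6 = -6 + t²)
√(-31197 + E(Y(6²))) = √(-31197 + (-6 + (6²)²)) = √(-31197 + (-6 + 36²)) = √(-31197 + (-6 + 1296)) = √(-31197 + 1290) = √(-29907) = 3*I*√3323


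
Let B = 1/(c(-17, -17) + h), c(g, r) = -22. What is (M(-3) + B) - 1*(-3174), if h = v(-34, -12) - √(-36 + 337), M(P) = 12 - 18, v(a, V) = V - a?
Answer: 3168 - √301/301 ≈ 3167.9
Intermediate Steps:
M(P) = -6
h = 22 - √301 (h = (-12 - 1*(-34)) - √(-36 + 337) = (-12 + 34) - √301 = 22 - √301 ≈ 4.6507)
B = -√301/301 (B = 1/(-22 + (22 - √301)) = 1/(-√301) = -√301/301 ≈ -0.057639)
(M(-3) + B) - 1*(-3174) = (-6 - √301/301) - 1*(-3174) = (-6 - √301/301) + 3174 = 3168 - √301/301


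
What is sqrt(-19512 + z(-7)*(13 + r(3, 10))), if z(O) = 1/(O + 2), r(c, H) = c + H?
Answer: I*sqrt(487930)/5 ≈ 139.7*I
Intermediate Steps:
r(c, H) = H + c
z(O) = 1/(2 + O)
sqrt(-19512 + z(-7)*(13 + r(3, 10))) = sqrt(-19512 + (13 + (10 + 3))/(2 - 7)) = sqrt(-19512 + (13 + 13)/(-5)) = sqrt(-19512 - 1/5*26) = sqrt(-19512 - 26/5) = sqrt(-97586/5) = I*sqrt(487930)/5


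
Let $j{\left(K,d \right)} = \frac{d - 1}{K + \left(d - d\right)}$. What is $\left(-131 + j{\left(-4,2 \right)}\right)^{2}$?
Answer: $\frac{275625}{16} \approx 17227.0$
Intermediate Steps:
$j{\left(K,d \right)} = \frac{-1 + d}{K}$ ($j{\left(K,d \right)} = \frac{-1 + d}{K + 0} = \frac{-1 + d}{K}$)
$\left(-131 + j{\left(-4,2 \right)}\right)^{2} = \left(-131 + \frac{-1 + 2}{-4}\right)^{2} = \left(-131 - \frac{1}{4}\right)^{2} = \left(- \frac{525}{4}\right)^{2} = \frac{275625}{16}$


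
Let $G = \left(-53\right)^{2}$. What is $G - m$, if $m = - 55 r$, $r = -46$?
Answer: $279$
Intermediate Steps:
$m = 2530$ ($m = \left(-55\right) \left(-46\right) = 2530$)
$G = 2809$
$G - m = 2809 - 2530 = 279$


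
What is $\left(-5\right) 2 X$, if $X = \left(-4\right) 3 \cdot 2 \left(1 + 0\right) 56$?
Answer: $13440$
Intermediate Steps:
$X = -1344$ ($X = \left(-12\right) 2 \cdot 1 \cdot 56 = \left(-24\right) 1 \cdot 56 = \left(-24\right) 56 = -1344$)
$\left(-5\right) 2 X = \left(-5\right) 2 \left(-1344\right) = \left(-10\right) \left(-1344\right) = 13440$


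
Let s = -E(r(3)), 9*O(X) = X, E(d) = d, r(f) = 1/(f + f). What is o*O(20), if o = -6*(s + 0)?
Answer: 20/9 ≈ 2.2222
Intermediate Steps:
r(f) = 1/(2*f)
O(X) = X/9
s = -⅙ (s = -1/(2*3) = -1*⅙ = -⅙ ≈ -0.16667)
o = 1 (o = -6*(-⅙ + 0) = -6*(-⅙) = 1)
o*O(20) = 1*((⅑)*20) = 1*(20/9) = 20/9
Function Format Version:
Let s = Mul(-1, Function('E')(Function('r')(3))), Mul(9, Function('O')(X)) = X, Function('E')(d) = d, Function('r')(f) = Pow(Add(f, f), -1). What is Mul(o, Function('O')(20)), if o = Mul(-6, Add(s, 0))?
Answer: Rational(20, 9) ≈ 2.2222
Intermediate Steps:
Function('r')(f) = Mul(Rational(1, 2), Pow(f, -1)) (Function('r')(f) = Pow(Mul(2, f), -1) = Mul(Rational(1, 2), Pow(f, -1)))
Function('O')(X) = Mul(Rational(1, 9), X)
s = Rational(-1, 6) (s = Mul(-1, Mul(Rational(1, 2), Pow(3, -1))) = Mul(-1, Mul(Rational(1, 2), Rational(1, 3))) = Mul(-1, Rational(1, 6)) = Rational(-1, 6) ≈ -0.16667)
o = 1 (o = Mul(-6, Add(Rational(-1, 6), 0)) = Mul(-6, Rational(-1, 6)) = 1)
Mul(o, Function('O')(20)) = Mul(1, Mul(Rational(1, 9), 20)) = Mul(1, Rational(20, 9)) = Rational(20, 9)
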